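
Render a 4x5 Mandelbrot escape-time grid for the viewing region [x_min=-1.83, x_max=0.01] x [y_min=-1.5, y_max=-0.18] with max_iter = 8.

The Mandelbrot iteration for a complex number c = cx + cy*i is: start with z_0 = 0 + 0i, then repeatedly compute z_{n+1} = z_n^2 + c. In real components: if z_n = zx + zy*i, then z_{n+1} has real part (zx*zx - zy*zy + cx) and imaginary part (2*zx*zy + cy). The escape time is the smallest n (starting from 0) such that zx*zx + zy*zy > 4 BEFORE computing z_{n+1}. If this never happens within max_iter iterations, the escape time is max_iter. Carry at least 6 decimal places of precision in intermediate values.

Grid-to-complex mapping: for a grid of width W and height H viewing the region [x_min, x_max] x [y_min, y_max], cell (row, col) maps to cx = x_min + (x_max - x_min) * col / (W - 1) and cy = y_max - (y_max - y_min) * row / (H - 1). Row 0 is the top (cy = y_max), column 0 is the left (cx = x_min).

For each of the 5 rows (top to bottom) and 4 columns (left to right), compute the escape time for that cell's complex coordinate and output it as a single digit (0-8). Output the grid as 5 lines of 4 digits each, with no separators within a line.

(row=0, col=0): c = -1.8300 + -0.1800i → escape time 4
(row=0, col=1): c = -1.2167 + -0.1800i → escape time 8
(row=0, col=2): c = -0.6033 + -0.1800i → escape time 8
(row=0, col=3): c = 0.0100 + -0.1800i → escape time 8
(row=1, col=0): c = -1.8300 + -0.5100i → escape time 3
(row=1, col=1): c = -1.2167 + -0.5100i → escape time 4
(row=1, col=2): c = -0.6033 + -0.5100i → escape time 8
(row=1, col=3): c = 0.0100 + -0.5100i → escape time 8
(row=2, col=0): c = -1.8300 + -0.8400i → escape time 1
(row=2, col=1): c = -1.2167 + -0.8400i → escape time 3
(row=2, col=2): c = -0.6033 + -0.8400i → escape time 4
(row=2, col=3): c = 0.0100 + -0.8400i → escape time 8
(row=3, col=0): c = -1.8300 + -1.1700i → escape time 1
(row=3, col=1): c = -1.2167 + -1.1700i → escape time 2
(row=3, col=2): c = -0.6033 + -1.1700i → escape time 3
(row=3, col=3): c = 0.0100 + -1.1700i → escape time 3
(row=4, col=0): c = -1.8300 + -1.5000i → escape time 1
(row=4, col=1): c = -1.2167 + -1.5000i → escape time 2
(row=4, col=2): c = -0.6033 + -1.5000i → escape time 2
(row=4, col=3): c = 0.0100 + -1.5000i → escape time 2

Answer: 4888
3488
1348
1233
1222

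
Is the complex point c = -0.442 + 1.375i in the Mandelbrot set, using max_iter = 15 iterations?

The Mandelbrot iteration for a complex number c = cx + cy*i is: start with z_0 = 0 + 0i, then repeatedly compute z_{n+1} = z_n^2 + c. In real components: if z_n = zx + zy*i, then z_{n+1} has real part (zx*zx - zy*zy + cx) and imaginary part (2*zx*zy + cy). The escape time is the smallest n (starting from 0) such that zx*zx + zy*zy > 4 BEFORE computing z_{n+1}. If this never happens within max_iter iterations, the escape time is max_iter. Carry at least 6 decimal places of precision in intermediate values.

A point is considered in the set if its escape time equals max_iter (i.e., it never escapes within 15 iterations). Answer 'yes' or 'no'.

Answer: no

Derivation:
z_0 = 0 + 0i, c = -0.4420 + 1.3750i
Iter 1: z = -0.4420 + 1.3750i, |z|^2 = 2.0860
Iter 2: z = -2.1373 + 0.1595i, |z|^2 = 4.5933
Escaped at iteration 2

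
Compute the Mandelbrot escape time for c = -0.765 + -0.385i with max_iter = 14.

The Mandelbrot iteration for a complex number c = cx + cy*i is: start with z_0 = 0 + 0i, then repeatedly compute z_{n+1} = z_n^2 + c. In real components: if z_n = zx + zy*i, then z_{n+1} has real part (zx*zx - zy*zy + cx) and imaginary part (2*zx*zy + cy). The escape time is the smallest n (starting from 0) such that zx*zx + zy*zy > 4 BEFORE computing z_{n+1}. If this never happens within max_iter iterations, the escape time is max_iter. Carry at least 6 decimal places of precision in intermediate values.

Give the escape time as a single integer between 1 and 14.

z_0 = 0 + 0i, c = -0.7650 + -0.3850i
Iter 1: z = -0.7650 + -0.3850i, |z|^2 = 0.7334
Iter 2: z = -0.3280 + 0.2041i, |z|^2 = 0.1492
Iter 3: z = -0.6991 + -0.5189i, |z|^2 = 0.7579
Iter 4: z = -0.5455 + 0.3404i, |z|^2 = 0.4135
Iter 5: z = -0.5833 + -0.7564i, |z|^2 = 0.9124
Iter 6: z = -0.9970 + 0.4974i, |z|^2 = 1.2413
Iter 7: z = -0.0185 + -1.3768i, |z|^2 = 1.8958
Iter 8: z = -2.6602 + -0.3342i, |z|^2 = 7.1881
Escaped at iteration 8

Answer: 8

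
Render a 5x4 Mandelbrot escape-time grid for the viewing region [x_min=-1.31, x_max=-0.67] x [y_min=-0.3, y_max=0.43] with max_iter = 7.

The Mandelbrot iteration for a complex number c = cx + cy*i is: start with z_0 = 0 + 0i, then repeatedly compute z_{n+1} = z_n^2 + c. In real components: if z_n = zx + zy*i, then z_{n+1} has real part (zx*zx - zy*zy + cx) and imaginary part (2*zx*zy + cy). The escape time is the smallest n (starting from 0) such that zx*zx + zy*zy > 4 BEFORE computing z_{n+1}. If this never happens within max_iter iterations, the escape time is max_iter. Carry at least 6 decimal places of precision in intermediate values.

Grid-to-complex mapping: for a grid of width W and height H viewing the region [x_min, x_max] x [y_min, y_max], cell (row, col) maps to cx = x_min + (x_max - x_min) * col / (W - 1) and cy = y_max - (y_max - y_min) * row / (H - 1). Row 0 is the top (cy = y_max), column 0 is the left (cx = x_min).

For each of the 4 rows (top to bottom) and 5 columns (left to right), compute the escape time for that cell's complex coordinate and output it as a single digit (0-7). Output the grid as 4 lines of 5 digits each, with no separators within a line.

(row=0, col=0): c = -1.3100 + 0.4300i → escape time 6
(row=0, col=1): c = -1.1500 + 0.4300i → escape time 6
(row=0, col=2): c = -0.9900 + 0.4300i → escape time 6
(row=0, col=3): c = -0.8300 + 0.4300i → escape time 7
(row=0, col=4): c = -0.6700 + 0.4300i → escape time 7
(row=1, col=0): c = -1.3100 + 0.1867i → escape time 7
(row=1, col=1): c = -1.1500 + 0.1867i → escape time 7
(row=1, col=2): c = -0.9900 + 0.1867i → escape time 7
(row=1, col=3): c = -0.8300 + 0.1867i → escape time 7
(row=1, col=4): c = -0.6700 + 0.1867i → escape time 7
(row=2, col=0): c = -1.3100 + -0.0567i → escape time 7
(row=2, col=1): c = -1.1500 + -0.0567i → escape time 7
(row=2, col=2): c = -0.9900 + -0.0567i → escape time 7
(row=2, col=3): c = -0.8300 + -0.0567i → escape time 7
(row=2, col=4): c = -0.6700 + -0.0567i → escape time 7
(row=3, col=0): c = -1.3100 + -0.3000i → escape time 7
(row=3, col=1): c = -1.1500 + -0.3000i → escape time 7
(row=3, col=2): c = -0.9900 + -0.3000i → escape time 7
(row=3, col=3): c = -0.8300 + -0.3000i → escape time 7
(row=3, col=4): c = -0.6700 + -0.3000i → escape time 7

Answer: 66677
77777
77777
77777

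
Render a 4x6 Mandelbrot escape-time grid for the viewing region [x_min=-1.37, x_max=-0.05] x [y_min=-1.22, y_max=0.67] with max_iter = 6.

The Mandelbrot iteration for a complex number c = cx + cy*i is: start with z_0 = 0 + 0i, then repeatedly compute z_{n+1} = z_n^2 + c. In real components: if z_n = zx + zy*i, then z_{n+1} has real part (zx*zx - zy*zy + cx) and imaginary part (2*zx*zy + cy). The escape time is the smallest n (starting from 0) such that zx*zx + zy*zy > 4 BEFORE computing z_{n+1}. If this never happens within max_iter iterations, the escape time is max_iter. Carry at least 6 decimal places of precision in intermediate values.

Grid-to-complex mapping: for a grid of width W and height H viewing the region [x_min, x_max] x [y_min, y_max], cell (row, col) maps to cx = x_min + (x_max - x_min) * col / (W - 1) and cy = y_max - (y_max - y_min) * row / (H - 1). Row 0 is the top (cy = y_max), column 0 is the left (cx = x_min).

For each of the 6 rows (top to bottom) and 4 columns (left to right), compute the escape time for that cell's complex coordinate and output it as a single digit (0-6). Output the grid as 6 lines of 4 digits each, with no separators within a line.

(row=0, col=0): c = -1.3700 + 0.6700i → escape time 3
(row=0, col=1): c = -0.9300 + 0.6700i → escape time 4
(row=0, col=2): c = -0.4900 + 0.6700i → escape time 6
(row=0, col=3): c = -0.0500 + 0.6700i → escape time 6
(row=1, col=0): c = -1.3700 + 0.2920i → escape time 6
(row=1, col=1): c = -0.9300 + 0.2920i → escape time 6
(row=1, col=2): c = -0.4900 + 0.2920i → escape time 6
(row=1, col=3): c = -0.0500 + 0.2920i → escape time 6
(row=2, col=0): c = -1.3700 + -0.0860i → escape time 6
(row=2, col=1): c = -0.9300 + -0.0860i → escape time 6
(row=2, col=2): c = -0.4900 + -0.0860i → escape time 6
(row=2, col=3): c = -0.0500 + -0.0860i → escape time 6
(row=3, col=0): c = -1.3700 + -0.4640i → escape time 4
(row=3, col=1): c = -0.9300 + -0.4640i → escape time 5
(row=3, col=2): c = -0.4900 + -0.4640i → escape time 6
(row=3, col=3): c = -0.0500 + -0.4640i → escape time 6
(row=4, col=0): c = -1.3700 + -0.8420i → escape time 3
(row=4, col=1): c = -0.9300 + -0.8420i → escape time 3
(row=4, col=2): c = -0.4900 + -0.8420i → escape time 5
(row=4, col=3): c = -0.0500 + -0.8420i → escape time 6
(row=5, col=0): c = -1.3700 + -1.2200i → escape time 2
(row=5, col=1): c = -0.9300 + -1.2200i → escape time 3
(row=5, col=2): c = -0.4900 + -1.2200i → escape time 3
(row=5, col=3): c = -0.0500 + -1.2200i → escape time 3

Answer: 3466
6666
6666
4566
3356
2333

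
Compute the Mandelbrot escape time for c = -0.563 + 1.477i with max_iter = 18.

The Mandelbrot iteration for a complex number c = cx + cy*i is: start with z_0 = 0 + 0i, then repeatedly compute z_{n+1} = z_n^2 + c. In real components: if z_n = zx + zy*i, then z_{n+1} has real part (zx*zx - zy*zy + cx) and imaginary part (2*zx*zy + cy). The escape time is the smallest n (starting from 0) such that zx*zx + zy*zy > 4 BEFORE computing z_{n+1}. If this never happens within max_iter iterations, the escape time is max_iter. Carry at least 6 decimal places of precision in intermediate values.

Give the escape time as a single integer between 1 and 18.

z_0 = 0 + 0i, c = -0.5630 + 1.4770i
Iter 1: z = -0.5630 + 1.4770i, |z|^2 = 2.4985
Iter 2: z = -2.4276 + -0.1861i, |z|^2 = 5.9277
Escaped at iteration 2

Answer: 2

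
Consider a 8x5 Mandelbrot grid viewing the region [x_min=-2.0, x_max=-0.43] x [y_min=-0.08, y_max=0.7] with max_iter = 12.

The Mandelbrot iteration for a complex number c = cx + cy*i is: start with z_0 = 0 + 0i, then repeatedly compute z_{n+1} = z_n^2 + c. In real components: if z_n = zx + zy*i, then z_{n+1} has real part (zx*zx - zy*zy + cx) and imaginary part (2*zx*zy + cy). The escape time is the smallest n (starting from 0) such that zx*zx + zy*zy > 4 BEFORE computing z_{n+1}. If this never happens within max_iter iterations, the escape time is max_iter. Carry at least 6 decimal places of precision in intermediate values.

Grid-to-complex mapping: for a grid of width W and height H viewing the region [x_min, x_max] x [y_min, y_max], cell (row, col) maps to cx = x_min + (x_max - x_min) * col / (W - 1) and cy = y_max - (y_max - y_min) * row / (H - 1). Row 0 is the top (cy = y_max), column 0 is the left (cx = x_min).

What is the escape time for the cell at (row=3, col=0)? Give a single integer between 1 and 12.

z_0 = 0 + 0i, c = -2.0000 + 0.1150i
Iter 1: z = -2.0000 + 0.1150i, |z|^2 = 4.0132
Escaped at iteration 1

Answer: 1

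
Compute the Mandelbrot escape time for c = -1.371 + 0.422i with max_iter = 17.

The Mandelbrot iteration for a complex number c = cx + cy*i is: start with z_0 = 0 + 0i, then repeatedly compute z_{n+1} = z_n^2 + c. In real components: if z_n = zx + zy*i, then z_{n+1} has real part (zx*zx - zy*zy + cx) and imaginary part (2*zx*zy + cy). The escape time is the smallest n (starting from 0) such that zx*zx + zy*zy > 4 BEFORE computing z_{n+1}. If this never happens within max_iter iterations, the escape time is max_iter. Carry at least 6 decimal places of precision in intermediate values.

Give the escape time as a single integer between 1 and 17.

Answer: 5

Derivation:
z_0 = 0 + 0i, c = -1.3710 + 0.4220i
Iter 1: z = -1.3710 + 0.4220i, |z|^2 = 2.0577
Iter 2: z = 0.3306 + -0.7351i, |z|^2 = 0.6497
Iter 3: z = -1.8021 + -0.0640i, |z|^2 = 3.2518
Iter 4: z = 1.8726 + 0.6527i, |z|^2 = 3.9327
Iter 5: z = 1.7097 + 2.8664i, |z|^2 = 11.1394
Escaped at iteration 5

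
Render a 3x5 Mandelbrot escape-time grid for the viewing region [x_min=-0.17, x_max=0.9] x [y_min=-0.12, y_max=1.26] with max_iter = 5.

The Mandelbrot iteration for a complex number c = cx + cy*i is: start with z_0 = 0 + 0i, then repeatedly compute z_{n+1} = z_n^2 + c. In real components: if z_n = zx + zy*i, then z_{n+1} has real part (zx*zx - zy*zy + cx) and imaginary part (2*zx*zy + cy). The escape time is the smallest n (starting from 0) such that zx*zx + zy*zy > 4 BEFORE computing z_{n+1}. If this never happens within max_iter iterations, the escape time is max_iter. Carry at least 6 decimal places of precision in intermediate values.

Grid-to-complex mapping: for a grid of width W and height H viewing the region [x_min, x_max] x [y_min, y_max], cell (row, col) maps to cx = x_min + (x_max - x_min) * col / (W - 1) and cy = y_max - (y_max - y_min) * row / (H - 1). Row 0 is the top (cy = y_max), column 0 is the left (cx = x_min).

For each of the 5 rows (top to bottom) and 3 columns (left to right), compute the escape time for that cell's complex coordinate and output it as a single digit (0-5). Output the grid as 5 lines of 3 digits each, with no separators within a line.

(row=0, col=0): c = -0.1700 + 1.2600i → escape time 3
(row=0, col=1): c = 0.3650 + 1.2600i → escape time 2
(row=0, col=2): c = 0.9000 + 1.2600i → escape time 2
(row=1, col=0): c = -0.1700 + 0.9150i → escape time 5
(row=1, col=1): c = 0.3650 + 0.9150i → escape time 3
(row=1, col=2): c = 0.9000 + 0.9150i → escape time 2
(row=2, col=0): c = -0.1700 + 0.5700i → escape time 5
(row=2, col=1): c = 0.3650 + 0.5700i → escape time 5
(row=2, col=2): c = 0.9000 + 0.5700i → escape time 2
(row=3, col=0): c = -0.1700 + 0.2250i → escape time 5
(row=3, col=1): c = 0.3650 + 0.2250i → escape time 5
(row=3, col=2): c = 0.9000 + 0.2250i → escape time 3
(row=4, col=0): c = -0.1700 + -0.1200i → escape time 5
(row=4, col=1): c = 0.3650 + -0.1200i → escape time 5
(row=4, col=2): c = 0.9000 + -0.1200i → escape time 3

Answer: 322
532
552
553
553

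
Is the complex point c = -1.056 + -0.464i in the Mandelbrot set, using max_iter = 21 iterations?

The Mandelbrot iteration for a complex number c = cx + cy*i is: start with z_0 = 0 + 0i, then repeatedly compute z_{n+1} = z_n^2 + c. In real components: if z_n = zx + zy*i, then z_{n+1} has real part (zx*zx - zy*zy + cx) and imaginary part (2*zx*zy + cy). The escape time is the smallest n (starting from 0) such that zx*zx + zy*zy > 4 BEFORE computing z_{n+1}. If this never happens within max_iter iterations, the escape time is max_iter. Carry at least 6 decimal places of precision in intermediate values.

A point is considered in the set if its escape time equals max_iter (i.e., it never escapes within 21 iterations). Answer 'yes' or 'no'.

z_0 = 0 + 0i, c = -1.0560 + -0.4640i
Iter 1: z = -1.0560 + -0.4640i, |z|^2 = 1.3304
Iter 2: z = -0.1562 + 0.5160i, |z|^2 = 0.2906
Iter 3: z = -1.2978 + -0.6251i, |z|^2 = 2.0752
Iter 4: z = 0.2376 + 1.1587i, |z|^2 = 1.3990
Iter 5: z = -2.3421 + 0.0865i, |z|^2 = 5.4929
Escaped at iteration 5

Answer: no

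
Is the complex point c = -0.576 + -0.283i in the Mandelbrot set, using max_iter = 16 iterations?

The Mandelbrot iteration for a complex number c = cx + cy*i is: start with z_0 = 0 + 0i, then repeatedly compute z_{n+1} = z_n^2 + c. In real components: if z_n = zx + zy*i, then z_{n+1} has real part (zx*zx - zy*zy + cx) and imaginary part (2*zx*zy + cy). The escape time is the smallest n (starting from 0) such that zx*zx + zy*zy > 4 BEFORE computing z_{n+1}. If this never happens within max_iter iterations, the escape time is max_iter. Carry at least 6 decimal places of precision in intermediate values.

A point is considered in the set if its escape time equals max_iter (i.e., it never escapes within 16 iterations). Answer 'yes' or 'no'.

Answer: yes

Derivation:
z_0 = 0 + 0i, c = -0.5760 + -0.2830i
Iter 1: z = -0.5760 + -0.2830i, |z|^2 = 0.4119
Iter 2: z = -0.3243 + 0.0430i, |z|^2 = 0.1070
Iter 3: z = -0.4727 + -0.3109i, |z|^2 = 0.3201
Iter 4: z = -0.4492 + 0.0109i, |z|^2 = 0.2019
Iter 5: z = -0.3743 + -0.2928i, |z|^2 = 0.2258
Iter 6: z = -0.5216 + -0.0638i, |z|^2 = 0.2762
Iter 7: z = -0.3080 + -0.2164i, |z|^2 = 0.1417
Iter 8: z = -0.5280 + -0.1497i, |z|^2 = 0.3012
Iter 9: z = -0.3196 + -0.1249i, |z|^2 = 0.1178
Iter 10: z = -0.4894 + -0.2031i, |z|^2 = 0.2808
Iter 11: z = -0.3777 + -0.0841i, |z|^2 = 0.1497
Iter 12: z = -0.4404 + -0.2194i, |z|^2 = 0.2421
Iter 13: z = -0.4302 + -0.0897i, |z|^2 = 0.1931
Iter 14: z = -0.3990 + -0.2058i, |z|^2 = 0.2016
Iter 15: z = -0.4592 + -0.1188i, |z|^2 = 0.2249
Did not escape in 16 iterations → in set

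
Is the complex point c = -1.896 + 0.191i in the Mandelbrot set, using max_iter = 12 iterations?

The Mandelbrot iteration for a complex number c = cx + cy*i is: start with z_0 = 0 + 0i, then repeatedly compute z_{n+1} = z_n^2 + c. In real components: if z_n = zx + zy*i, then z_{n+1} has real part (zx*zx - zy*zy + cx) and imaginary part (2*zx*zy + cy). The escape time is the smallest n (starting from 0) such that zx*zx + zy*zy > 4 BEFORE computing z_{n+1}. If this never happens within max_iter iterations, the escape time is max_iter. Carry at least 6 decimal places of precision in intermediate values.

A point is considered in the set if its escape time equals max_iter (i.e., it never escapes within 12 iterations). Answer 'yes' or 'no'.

z_0 = 0 + 0i, c = -1.8960 + 0.1910i
Iter 1: z = -1.8960 + 0.1910i, |z|^2 = 3.6313
Iter 2: z = 1.6623 + -0.5333i, |z|^2 = 3.0477
Iter 3: z = 0.5830 + -1.5820i, |z|^2 = 2.8424
Iter 4: z = -4.0587 + -1.6535i, |z|^2 = 19.2072
Escaped at iteration 4

Answer: no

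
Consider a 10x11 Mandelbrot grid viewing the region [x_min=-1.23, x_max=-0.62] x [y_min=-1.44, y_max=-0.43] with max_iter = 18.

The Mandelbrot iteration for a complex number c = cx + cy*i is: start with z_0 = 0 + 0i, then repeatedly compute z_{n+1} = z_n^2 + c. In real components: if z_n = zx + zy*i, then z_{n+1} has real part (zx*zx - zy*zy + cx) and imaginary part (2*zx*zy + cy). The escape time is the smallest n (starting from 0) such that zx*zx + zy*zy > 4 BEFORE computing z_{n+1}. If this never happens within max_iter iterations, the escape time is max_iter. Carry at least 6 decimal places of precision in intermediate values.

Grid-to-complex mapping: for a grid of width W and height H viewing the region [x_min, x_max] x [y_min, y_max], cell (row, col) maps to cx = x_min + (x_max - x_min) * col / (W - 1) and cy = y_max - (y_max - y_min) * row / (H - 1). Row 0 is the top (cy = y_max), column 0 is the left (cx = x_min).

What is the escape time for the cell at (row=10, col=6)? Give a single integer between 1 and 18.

z_0 = 0 + 0i, c = -0.8233 + -1.4400i
Iter 1: z = -0.8233 + -1.4400i, |z|^2 = 2.7515
Iter 2: z = -2.2191 + 0.9312i, |z|^2 = 5.7913
Escaped at iteration 2

Answer: 2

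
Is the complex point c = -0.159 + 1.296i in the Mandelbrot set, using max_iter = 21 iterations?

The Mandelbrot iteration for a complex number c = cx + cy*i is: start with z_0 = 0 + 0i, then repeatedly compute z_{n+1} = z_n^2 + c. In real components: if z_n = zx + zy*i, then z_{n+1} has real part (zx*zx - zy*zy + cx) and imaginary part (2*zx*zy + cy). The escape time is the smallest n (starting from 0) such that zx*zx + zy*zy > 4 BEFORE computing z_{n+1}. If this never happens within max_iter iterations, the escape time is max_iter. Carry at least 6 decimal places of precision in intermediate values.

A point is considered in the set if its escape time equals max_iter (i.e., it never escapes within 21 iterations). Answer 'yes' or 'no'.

Answer: no

Derivation:
z_0 = 0 + 0i, c = -0.1590 + 1.2960i
Iter 1: z = -0.1590 + 1.2960i, |z|^2 = 1.7049
Iter 2: z = -1.8133 + 0.8839i, |z|^2 = 4.0694
Escaped at iteration 2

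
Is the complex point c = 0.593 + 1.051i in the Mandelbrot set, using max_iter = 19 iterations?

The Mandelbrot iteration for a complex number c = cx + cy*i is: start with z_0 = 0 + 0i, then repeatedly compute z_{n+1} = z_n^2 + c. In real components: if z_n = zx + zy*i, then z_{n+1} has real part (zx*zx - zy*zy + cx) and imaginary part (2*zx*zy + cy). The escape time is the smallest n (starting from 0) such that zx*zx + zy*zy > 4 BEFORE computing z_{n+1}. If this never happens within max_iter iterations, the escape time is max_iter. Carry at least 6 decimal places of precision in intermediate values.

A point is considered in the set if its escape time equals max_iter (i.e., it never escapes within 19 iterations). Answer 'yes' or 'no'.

z_0 = 0 + 0i, c = 0.5930 + 1.0510i
Iter 1: z = 0.5930 + 1.0510i, |z|^2 = 1.4562
Iter 2: z = -0.1600 + 2.2975i, |z|^2 = 5.3040
Escaped at iteration 2

Answer: no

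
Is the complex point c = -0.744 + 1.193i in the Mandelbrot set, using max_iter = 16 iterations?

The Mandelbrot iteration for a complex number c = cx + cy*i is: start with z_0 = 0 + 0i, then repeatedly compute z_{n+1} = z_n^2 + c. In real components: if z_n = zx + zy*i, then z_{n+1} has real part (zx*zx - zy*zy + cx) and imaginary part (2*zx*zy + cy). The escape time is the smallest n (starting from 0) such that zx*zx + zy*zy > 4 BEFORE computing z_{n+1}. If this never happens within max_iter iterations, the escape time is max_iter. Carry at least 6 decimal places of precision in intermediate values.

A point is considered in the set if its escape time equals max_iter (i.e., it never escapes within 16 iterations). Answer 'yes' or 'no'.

Answer: no

Derivation:
z_0 = 0 + 0i, c = -0.7440 + 1.1930i
Iter 1: z = -0.7440 + 1.1930i, |z|^2 = 1.9768
Iter 2: z = -1.6137 + -0.5822i, |z|^2 = 2.9430
Iter 3: z = 1.5211 + 3.0720i, |z|^2 = 11.7508
Escaped at iteration 3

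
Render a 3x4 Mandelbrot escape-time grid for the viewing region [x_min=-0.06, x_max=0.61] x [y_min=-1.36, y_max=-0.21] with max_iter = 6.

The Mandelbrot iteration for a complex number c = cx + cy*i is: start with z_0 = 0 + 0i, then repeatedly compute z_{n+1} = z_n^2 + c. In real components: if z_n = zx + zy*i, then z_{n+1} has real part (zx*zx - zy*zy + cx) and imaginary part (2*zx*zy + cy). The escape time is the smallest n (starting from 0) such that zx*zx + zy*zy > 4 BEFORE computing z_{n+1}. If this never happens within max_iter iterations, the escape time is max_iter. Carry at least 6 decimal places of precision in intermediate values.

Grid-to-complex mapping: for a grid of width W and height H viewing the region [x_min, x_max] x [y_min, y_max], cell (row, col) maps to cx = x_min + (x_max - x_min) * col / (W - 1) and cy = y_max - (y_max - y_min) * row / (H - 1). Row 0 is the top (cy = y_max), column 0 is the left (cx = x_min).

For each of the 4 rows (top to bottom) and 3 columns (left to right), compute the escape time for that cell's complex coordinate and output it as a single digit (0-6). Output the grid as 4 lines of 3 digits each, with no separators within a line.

(row=0, col=0): c = -0.0600 + -0.2100i → escape time 6
(row=0, col=1): c = 0.2750 + -0.2100i → escape time 6
(row=0, col=2): c = 0.6100 + -0.2100i → escape time 4
(row=1, col=0): c = -0.0600 + -0.5933i → escape time 6
(row=1, col=1): c = 0.2750 + -0.5933i → escape time 6
(row=1, col=2): c = 0.6100 + -0.5933i → escape time 3
(row=2, col=0): c = -0.0600 + -0.9767i → escape time 6
(row=2, col=1): c = 0.2750 + -0.9767i → escape time 4
(row=2, col=2): c = 0.6100 + -0.9767i → escape time 2
(row=3, col=0): c = -0.0600 + -1.3600i → escape time 2
(row=3, col=1): c = 0.2750 + -1.3600i → escape time 2
(row=3, col=2): c = 0.6100 + -1.3600i → escape time 2

Answer: 664
663
642
222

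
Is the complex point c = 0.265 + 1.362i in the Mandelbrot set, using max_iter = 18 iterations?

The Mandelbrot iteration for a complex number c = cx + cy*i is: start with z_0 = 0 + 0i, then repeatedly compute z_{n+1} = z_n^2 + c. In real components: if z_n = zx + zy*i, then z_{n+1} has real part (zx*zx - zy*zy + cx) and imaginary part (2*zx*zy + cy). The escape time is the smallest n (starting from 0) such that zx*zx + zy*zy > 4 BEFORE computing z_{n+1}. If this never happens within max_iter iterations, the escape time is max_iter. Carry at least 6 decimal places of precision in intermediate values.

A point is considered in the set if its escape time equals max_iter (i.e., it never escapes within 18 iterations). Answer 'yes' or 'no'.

Answer: no

Derivation:
z_0 = 0 + 0i, c = 0.2650 + 1.3620i
Iter 1: z = 0.2650 + 1.3620i, |z|^2 = 1.9253
Iter 2: z = -1.5198 + 2.0839i, |z|^2 = 6.6523
Escaped at iteration 2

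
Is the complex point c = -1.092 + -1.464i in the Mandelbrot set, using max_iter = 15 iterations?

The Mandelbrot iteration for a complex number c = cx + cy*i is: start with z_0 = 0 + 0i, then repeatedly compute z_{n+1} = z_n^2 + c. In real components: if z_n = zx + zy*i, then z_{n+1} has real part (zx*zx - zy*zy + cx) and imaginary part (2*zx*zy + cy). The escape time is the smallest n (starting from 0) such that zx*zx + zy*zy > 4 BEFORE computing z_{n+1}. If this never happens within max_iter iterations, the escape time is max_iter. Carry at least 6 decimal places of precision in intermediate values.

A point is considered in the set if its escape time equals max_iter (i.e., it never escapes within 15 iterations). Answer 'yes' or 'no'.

z_0 = 0 + 0i, c = -1.0920 + -1.4640i
Iter 1: z = -1.0920 + -1.4640i, |z|^2 = 3.3358
Iter 2: z = -2.0428 + 1.7334i, |z|^2 = 7.1778
Escaped at iteration 2

Answer: no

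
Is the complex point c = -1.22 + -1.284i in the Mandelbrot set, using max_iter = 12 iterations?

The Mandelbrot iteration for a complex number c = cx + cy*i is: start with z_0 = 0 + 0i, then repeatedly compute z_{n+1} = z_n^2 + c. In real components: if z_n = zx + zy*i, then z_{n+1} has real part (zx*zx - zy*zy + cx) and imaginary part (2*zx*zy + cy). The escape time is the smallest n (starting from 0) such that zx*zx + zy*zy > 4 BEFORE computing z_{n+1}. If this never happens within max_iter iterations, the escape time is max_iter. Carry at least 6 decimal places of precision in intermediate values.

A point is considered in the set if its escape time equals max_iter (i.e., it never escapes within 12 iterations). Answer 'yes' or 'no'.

Answer: no

Derivation:
z_0 = 0 + 0i, c = -1.2200 + -1.2840i
Iter 1: z = -1.2200 + -1.2840i, |z|^2 = 3.1371
Iter 2: z = -1.3803 + 1.8490i, |z|^2 = 5.3238
Escaped at iteration 2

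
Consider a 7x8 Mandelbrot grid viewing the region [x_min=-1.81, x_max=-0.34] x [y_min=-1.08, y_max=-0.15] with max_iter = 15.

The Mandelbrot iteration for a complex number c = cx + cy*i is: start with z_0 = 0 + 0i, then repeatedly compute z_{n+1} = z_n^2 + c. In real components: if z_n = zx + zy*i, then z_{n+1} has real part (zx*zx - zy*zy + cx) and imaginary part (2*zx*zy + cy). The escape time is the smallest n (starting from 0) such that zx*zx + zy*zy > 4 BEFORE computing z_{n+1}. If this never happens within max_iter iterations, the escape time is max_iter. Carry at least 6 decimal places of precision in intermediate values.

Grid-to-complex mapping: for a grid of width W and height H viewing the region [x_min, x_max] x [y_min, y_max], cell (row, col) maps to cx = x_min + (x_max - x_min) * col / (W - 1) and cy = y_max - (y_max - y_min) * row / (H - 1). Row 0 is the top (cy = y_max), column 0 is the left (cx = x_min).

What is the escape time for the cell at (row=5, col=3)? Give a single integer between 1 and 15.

Answer: 3

Derivation:
z_0 = 0 + 0i, c = -1.0750 + -0.8143i
Iter 1: z = -1.0750 + -0.8143i, |z|^2 = 1.8187
Iter 2: z = -0.5824 + 0.9364i, |z|^2 = 1.2161
Iter 3: z = -1.6127 + -1.9051i, |z|^2 = 6.2301
Escaped at iteration 3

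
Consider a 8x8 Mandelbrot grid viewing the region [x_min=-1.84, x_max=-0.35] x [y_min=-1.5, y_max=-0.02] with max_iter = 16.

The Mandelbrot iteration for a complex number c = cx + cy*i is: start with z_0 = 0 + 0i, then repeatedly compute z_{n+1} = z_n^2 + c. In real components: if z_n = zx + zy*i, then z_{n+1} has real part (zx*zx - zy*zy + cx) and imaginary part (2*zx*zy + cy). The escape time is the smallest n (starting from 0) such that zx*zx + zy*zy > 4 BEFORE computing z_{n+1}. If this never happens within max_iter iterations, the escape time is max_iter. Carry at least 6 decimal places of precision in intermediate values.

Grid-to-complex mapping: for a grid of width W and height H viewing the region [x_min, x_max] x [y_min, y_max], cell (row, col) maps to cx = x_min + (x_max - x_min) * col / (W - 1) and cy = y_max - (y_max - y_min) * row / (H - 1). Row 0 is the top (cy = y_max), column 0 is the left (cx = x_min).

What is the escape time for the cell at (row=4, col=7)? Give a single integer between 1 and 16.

Answer: 6

Derivation:
z_0 = 0 + 0i, c = -0.3500 + -0.8657i
Iter 1: z = -0.3500 + -0.8657i, |z|^2 = 0.8720
Iter 2: z = -0.9770 + -0.2597i, |z|^2 = 1.0219
Iter 3: z = 0.5370 + -0.3583i, |z|^2 = 0.4167
Iter 4: z = -0.1900 + -1.2505i, |z|^2 = 1.5998
Iter 5: z = -1.8776 + -0.3906i, |z|^2 = 3.6780
Iter 6: z = 3.0228 + 0.6011i, |z|^2 = 9.4989
Escaped at iteration 6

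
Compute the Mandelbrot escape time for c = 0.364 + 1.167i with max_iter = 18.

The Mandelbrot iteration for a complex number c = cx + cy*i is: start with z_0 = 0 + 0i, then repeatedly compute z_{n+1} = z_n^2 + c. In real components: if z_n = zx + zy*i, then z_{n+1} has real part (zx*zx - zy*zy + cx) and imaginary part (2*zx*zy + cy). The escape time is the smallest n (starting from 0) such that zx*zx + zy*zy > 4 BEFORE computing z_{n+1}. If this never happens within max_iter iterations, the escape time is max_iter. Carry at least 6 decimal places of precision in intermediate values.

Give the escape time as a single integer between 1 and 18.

Answer: 2

Derivation:
z_0 = 0 + 0i, c = 0.3640 + 1.1670i
Iter 1: z = 0.3640 + 1.1670i, |z|^2 = 1.4944
Iter 2: z = -0.8654 + 2.0166i, |z|^2 = 4.8155
Escaped at iteration 2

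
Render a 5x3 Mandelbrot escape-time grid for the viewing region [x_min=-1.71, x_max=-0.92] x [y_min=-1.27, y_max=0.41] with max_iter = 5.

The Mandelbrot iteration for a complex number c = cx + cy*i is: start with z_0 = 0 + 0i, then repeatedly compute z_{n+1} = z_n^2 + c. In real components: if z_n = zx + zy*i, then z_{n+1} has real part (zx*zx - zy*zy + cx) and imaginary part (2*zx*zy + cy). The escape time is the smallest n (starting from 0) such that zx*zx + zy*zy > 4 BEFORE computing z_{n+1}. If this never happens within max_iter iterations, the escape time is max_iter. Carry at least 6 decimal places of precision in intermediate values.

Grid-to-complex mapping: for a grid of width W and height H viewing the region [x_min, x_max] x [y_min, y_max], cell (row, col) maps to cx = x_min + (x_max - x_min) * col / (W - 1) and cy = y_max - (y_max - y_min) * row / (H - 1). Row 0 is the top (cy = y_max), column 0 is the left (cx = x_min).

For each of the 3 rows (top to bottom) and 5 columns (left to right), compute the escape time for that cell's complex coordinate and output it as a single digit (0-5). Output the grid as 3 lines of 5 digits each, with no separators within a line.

Answer: 34555
33555
12223

Derivation:
(row=0, col=0): c = -1.7100 + 0.4100i → escape time 3
(row=0, col=1): c = -1.5125 + 0.4100i → escape time 4
(row=0, col=2): c = -1.3150 + 0.4100i → escape time 5
(row=0, col=3): c = -1.1175 + 0.4100i → escape time 5
(row=0, col=4): c = -0.9200 + 0.4100i → escape time 5
(row=1, col=0): c = -1.7100 + -0.4300i → escape time 3
(row=1, col=1): c = -1.5125 + -0.4300i → escape time 3
(row=1, col=2): c = -1.3150 + -0.4300i → escape time 5
(row=1, col=3): c = -1.1175 + -0.4300i → escape time 5
(row=1, col=4): c = -0.9200 + -0.4300i → escape time 5
(row=2, col=0): c = -1.7100 + -1.2700i → escape time 1
(row=2, col=1): c = -1.5125 + -1.2700i → escape time 2
(row=2, col=2): c = -1.3150 + -1.2700i → escape time 2
(row=2, col=3): c = -1.1175 + -1.2700i → escape time 2
(row=2, col=4): c = -0.9200 + -1.2700i → escape time 3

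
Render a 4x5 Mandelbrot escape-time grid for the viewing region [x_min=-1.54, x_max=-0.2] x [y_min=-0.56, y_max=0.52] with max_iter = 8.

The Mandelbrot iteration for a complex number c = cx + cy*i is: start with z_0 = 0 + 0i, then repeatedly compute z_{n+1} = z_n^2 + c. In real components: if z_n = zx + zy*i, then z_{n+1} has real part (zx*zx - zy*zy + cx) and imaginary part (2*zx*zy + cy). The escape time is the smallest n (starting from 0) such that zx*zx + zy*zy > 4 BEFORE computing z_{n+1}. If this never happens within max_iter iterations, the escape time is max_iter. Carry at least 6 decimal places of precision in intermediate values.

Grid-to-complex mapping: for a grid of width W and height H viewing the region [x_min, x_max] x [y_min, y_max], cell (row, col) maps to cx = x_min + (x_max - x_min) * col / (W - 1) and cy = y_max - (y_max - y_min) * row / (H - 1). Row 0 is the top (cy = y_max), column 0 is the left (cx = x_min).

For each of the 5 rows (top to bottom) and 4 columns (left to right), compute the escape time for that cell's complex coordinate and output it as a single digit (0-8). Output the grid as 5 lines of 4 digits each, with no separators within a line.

Answer: 3588
5888
8888
5888
3588

Derivation:
(row=0, col=0): c = -1.5400 + 0.5200i → escape time 3
(row=0, col=1): c = -1.0933 + 0.5200i → escape time 5
(row=0, col=2): c = -0.6467 + 0.5200i → escape time 8
(row=0, col=3): c = -0.2000 + 0.5200i → escape time 8
(row=1, col=0): c = -1.5400 + 0.2500i → escape time 5
(row=1, col=1): c = -1.0933 + 0.2500i → escape time 8
(row=1, col=2): c = -0.6467 + 0.2500i → escape time 8
(row=1, col=3): c = -0.2000 + 0.2500i → escape time 8
(row=2, col=0): c = -1.5400 + -0.0200i → escape time 8
(row=2, col=1): c = -1.0933 + -0.0200i → escape time 8
(row=2, col=2): c = -0.6467 + -0.0200i → escape time 8
(row=2, col=3): c = -0.2000 + -0.0200i → escape time 8
(row=3, col=0): c = -1.5400 + -0.2900i → escape time 5
(row=3, col=1): c = -1.0933 + -0.2900i → escape time 8
(row=3, col=2): c = -0.6467 + -0.2900i → escape time 8
(row=3, col=3): c = -0.2000 + -0.2900i → escape time 8
(row=4, col=0): c = -1.5400 + -0.5600i → escape time 3
(row=4, col=1): c = -1.0933 + -0.5600i → escape time 5
(row=4, col=2): c = -0.6467 + -0.5600i → escape time 8
(row=4, col=3): c = -0.2000 + -0.5600i → escape time 8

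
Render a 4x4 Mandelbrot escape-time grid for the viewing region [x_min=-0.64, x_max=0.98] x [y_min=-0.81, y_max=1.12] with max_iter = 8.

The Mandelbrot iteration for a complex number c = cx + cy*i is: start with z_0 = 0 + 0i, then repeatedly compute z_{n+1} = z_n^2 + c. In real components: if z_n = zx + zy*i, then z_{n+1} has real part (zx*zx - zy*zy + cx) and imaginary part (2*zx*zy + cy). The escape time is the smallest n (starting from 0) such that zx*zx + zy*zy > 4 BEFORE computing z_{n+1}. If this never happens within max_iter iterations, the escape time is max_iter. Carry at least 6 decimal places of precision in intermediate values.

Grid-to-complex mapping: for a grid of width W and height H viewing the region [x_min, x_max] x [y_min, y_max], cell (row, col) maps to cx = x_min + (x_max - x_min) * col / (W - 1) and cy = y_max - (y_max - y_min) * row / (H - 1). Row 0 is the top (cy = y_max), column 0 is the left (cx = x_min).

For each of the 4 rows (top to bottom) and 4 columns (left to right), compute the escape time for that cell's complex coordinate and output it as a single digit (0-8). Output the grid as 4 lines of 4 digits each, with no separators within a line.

Answer: 3522
8862
8873
4832

Derivation:
(row=0, col=0): c = -0.6400 + 1.1200i → escape time 3
(row=0, col=1): c = -0.1000 + 1.1200i → escape time 5
(row=0, col=2): c = 0.4400 + 1.1200i → escape time 2
(row=0, col=3): c = 0.9800 + 1.1200i → escape time 2
(row=1, col=0): c = -0.6400 + 0.4767i → escape time 8
(row=1, col=1): c = -0.1000 + 0.4767i → escape time 8
(row=1, col=2): c = 0.4400 + 0.4767i → escape time 6
(row=1, col=3): c = 0.9800 + 0.4767i → escape time 2
(row=2, col=0): c = -0.6400 + -0.1667i → escape time 8
(row=2, col=1): c = -0.1000 + -0.1667i → escape time 8
(row=2, col=2): c = 0.4400 + -0.1667i → escape time 7
(row=2, col=3): c = 0.9800 + -0.1667i → escape time 3
(row=3, col=0): c = -0.6400 + -0.8100i → escape time 4
(row=3, col=1): c = -0.1000 + -0.8100i → escape time 8
(row=3, col=2): c = 0.4400 + -0.8100i → escape time 3
(row=3, col=3): c = 0.9800 + -0.8100i → escape time 2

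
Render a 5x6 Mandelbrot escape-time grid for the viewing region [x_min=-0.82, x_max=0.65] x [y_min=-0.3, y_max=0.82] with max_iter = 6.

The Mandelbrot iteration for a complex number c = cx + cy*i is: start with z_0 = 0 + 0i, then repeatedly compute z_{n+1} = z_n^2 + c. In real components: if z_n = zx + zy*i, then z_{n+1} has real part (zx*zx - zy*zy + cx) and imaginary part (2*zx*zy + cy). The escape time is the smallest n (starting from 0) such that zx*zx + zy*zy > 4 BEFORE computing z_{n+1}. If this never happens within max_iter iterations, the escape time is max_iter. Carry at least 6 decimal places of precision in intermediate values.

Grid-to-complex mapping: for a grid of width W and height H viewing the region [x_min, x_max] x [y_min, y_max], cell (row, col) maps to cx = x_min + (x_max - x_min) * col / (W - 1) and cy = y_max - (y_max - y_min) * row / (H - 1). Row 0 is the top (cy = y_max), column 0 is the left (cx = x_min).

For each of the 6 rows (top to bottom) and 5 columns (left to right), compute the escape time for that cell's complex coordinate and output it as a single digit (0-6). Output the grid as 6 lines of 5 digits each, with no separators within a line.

Answer: 45643
56663
66663
66664
66664
66663

Derivation:
(row=0, col=0): c = -0.8200 + 0.8200i → escape time 4
(row=0, col=1): c = -0.4525 + 0.8200i → escape time 5
(row=0, col=2): c = -0.0850 + 0.8200i → escape time 6
(row=0, col=3): c = 0.2825 + 0.8200i → escape time 4
(row=0, col=4): c = 0.6500 + 0.8200i → escape time 3
(row=1, col=0): c = -0.8200 + 0.5960i → escape time 5
(row=1, col=1): c = -0.4525 + 0.5960i → escape time 6
(row=1, col=2): c = -0.0850 + 0.5960i → escape time 6
(row=1, col=3): c = 0.2825 + 0.5960i → escape time 6
(row=1, col=4): c = 0.6500 + 0.5960i → escape time 3
(row=2, col=0): c = -0.8200 + 0.3720i → escape time 6
(row=2, col=1): c = -0.4525 + 0.3720i → escape time 6
(row=2, col=2): c = -0.0850 + 0.3720i → escape time 6
(row=2, col=3): c = 0.2825 + 0.3720i → escape time 6
(row=2, col=4): c = 0.6500 + 0.3720i → escape time 3
(row=3, col=0): c = -0.8200 + 0.1480i → escape time 6
(row=3, col=1): c = -0.4525 + 0.1480i → escape time 6
(row=3, col=2): c = -0.0850 + 0.1480i → escape time 6
(row=3, col=3): c = 0.2825 + 0.1480i → escape time 6
(row=3, col=4): c = 0.6500 + 0.1480i → escape time 4
(row=4, col=0): c = -0.8200 + -0.0760i → escape time 6
(row=4, col=1): c = -0.4525 + -0.0760i → escape time 6
(row=4, col=2): c = -0.0850 + -0.0760i → escape time 6
(row=4, col=3): c = 0.2825 + -0.0760i → escape time 6
(row=4, col=4): c = 0.6500 + -0.0760i → escape time 4
(row=5, col=0): c = -0.8200 + -0.3000i → escape time 6
(row=5, col=1): c = -0.4525 + -0.3000i → escape time 6
(row=5, col=2): c = -0.0850 + -0.3000i → escape time 6
(row=5, col=3): c = 0.2825 + -0.3000i → escape time 6
(row=5, col=4): c = 0.6500 + -0.3000i → escape time 3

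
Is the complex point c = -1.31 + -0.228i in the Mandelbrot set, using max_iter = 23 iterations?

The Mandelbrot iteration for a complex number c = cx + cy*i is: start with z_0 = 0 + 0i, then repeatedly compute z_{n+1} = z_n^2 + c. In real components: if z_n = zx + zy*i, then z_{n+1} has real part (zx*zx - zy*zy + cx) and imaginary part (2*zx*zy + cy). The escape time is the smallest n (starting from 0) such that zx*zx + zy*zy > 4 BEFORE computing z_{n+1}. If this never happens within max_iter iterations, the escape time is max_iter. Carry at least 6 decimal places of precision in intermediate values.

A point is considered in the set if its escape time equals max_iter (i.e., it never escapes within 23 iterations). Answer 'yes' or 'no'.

Answer: no

Derivation:
z_0 = 0 + 0i, c = -1.3100 + -0.2280i
Iter 1: z = -1.3100 + -0.2280i, |z|^2 = 1.7681
Iter 2: z = 0.3541 + 0.3694i, |z|^2 = 0.2618
Iter 3: z = -1.3210 + 0.0336i, |z|^2 = 1.7462
Iter 4: z = 0.4340 + -0.3168i, |z|^2 = 0.2887
Iter 5: z = -1.2220 + -0.5029i, |z|^2 = 1.7462
Iter 6: z = -0.0697 + 1.0012i, |z|^2 = 1.0072
Iter 7: z = -2.3075 + -0.3675i, |z|^2 = 5.4595
Escaped at iteration 7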